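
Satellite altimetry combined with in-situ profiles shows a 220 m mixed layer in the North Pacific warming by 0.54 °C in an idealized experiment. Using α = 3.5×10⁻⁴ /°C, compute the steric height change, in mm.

Δh = αΔT·H = 3.5×10⁻⁴ × 0.54 × 220 = 0.04158 m

41.6 mm of thermosteric rise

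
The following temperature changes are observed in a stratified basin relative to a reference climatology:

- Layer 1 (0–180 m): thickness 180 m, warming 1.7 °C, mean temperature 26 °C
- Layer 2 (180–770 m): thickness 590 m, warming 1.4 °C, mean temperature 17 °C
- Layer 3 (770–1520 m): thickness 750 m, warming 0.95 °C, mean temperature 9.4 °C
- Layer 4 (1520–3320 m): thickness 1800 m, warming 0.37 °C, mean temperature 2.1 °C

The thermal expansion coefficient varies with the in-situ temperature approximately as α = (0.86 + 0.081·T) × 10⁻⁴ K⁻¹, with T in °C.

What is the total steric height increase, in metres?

Layer 1: α = (0.86 + 0.081×26)×10⁻⁴ = 2.966×10⁻⁴ K⁻¹
Layer 2: α = (0.86 + 0.081×17)×10⁻⁴ = 2.237×10⁻⁴ K⁻¹
Layer 3: α = (0.86 + 0.081×9.4)×10⁻⁴ = 1.6214×10⁻⁴ K⁻¹
Layer 4: α = (0.86 + 0.081×2.1)×10⁻⁴ = 1.0301×10⁻⁴ K⁻¹
180 × 1.7 × 2.966×10⁻⁴ = 0.0907596 m
180–770 m: 2.237×10⁻⁴ × 590 × 1.4 = 0.1847762 m
Layer 3: 1.6214×10⁻⁴ × 0.95 × 750 = 0.11552475 m
Layer 4: 0.37 × 1.0301×10⁻⁴ × 1800 = 0.06860466 m
Δh = 0.0907596 + 0.1847762 + 0.11552475 + 0.06860466 = 0.45966521 m ≈ 0.460 m

Δh ≈ 0.460 m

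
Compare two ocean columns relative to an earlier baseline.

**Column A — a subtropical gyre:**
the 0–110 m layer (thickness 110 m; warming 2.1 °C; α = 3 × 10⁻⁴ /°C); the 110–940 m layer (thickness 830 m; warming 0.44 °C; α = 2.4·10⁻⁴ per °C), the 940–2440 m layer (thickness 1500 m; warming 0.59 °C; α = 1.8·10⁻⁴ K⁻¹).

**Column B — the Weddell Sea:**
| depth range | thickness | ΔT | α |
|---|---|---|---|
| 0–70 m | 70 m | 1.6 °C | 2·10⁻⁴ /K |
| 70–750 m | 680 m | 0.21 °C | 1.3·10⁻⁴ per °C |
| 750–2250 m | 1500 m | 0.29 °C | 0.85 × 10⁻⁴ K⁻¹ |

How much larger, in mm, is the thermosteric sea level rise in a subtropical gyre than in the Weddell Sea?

240 mm larger

A 0–110 m: 3×10⁻⁴ × 110 × 2.1 = 0.06930 m
A 110–940 m: 0.44 × 2.4×10⁻⁴ × 830 = 0.087648 m
A 0.59 × 1.8×10⁻⁴ × 1500 = 0.15930 m
A total: 0.316248 m
B 0–70 m: 70 × 2×10⁻⁴ × 1.6 = 0.02240 m
B Layer 2: 0.21 × 680 × 1.3×10⁻⁴ = 0.018564 m
B 0.85×10⁻⁴ × 1500 × 0.29 = 0.036975 m
B total: 0.077939 m
Difference: 0.316248 − 0.077939 = 0.238309 m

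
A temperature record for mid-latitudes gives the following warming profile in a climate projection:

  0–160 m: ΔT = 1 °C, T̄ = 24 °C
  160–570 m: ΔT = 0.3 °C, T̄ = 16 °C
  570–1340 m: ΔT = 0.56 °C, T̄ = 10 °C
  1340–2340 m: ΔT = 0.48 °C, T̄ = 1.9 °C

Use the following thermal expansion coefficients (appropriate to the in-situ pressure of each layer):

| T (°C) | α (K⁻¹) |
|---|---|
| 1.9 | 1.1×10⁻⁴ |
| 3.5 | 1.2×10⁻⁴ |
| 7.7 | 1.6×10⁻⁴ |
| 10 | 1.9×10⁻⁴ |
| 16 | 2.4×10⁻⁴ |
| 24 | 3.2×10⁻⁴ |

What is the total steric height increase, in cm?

about 22 cm

Layer 1 at 24 °C → α = 3.2×10⁻⁴ K⁻¹
Layer 2 at 16 °C → α = 2.4×10⁻⁴ K⁻¹
Layer 3 at 10 °C → α = 1.9×10⁻⁴ K⁻¹
Layer 4 at 1.9 °C → α = 1.1×10⁻⁴ K⁻¹
0–160 m: 160 × 1 × 3.2×10⁻⁴ = 0.05120 m
Layer 2: 2.4×10⁻⁴ × 0.3 × 410 = 0.02952 m
570–1340 m: 770 × 1.9×10⁻⁴ × 0.56 = 0.081928 m
Layer 4: 0.48 × 1000 × 1.1×10⁻⁴ = 0.05280 m
Δh = 0.05120 + 0.02952 + 0.081928 + 0.05280 = 0.215448 m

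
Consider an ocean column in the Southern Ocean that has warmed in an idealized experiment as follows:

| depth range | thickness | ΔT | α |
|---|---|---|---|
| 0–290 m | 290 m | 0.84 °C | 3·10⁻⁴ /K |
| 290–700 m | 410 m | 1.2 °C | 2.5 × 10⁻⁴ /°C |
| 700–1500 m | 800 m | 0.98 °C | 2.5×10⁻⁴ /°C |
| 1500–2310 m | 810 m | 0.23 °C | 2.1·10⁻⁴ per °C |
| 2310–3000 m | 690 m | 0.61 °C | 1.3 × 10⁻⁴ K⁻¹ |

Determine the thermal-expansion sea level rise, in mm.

Δh ≈ 490 mm

0–290 m: 0.84 × 290 × 3×10⁻⁴ = 0.07308 m
Layer 2: 2.5×10⁻⁴ × 1.2 × 410 = 0.12300 m
700–1500 m: 2.5×10⁻⁴ × 0.98 × 800 = 0.19600 m
Layer 4: 2.1×10⁻⁴ × 0.23 × 810 = 0.039123 m
1.3×10⁻⁴ × 0.61 × 690 = 0.054717 m
Δh = 0.07308 + 0.12300 + 0.19600 + 0.039123 + 0.054717 = 0.48592 m ≈ 490 mm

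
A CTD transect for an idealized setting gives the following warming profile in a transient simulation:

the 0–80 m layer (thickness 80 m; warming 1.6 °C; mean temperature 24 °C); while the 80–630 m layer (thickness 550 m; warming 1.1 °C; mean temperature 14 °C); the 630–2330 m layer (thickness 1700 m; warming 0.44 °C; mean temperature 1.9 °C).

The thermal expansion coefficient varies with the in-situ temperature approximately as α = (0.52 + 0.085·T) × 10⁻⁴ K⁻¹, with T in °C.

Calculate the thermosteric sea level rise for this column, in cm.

Layer 1: α = (0.52 + 0.085×24)×10⁻⁴ = 2.56×10⁻⁴ K⁻¹
Layer 2: α = (0.52 + 0.085×14)×10⁻⁴ = 1.71×10⁻⁴ K⁻¹
Layer 3: α = (0.52 + 0.085×1.9)×10⁻⁴ = 0.6815×10⁻⁴ K⁻¹
2.56×10⁻⁴ × 1.6 × 80 = 0.032768 m
550 × 1.1 × 1.71×10⁻⁴ = 0.103455 m
1700 × 0.44 × 0.6815×10⁻⁴ = 0.0509762 m
Δh = 0.032768 + 0.103455 + 0.0509762 = 0.1871992 m

Δh ≈ 18.7 cm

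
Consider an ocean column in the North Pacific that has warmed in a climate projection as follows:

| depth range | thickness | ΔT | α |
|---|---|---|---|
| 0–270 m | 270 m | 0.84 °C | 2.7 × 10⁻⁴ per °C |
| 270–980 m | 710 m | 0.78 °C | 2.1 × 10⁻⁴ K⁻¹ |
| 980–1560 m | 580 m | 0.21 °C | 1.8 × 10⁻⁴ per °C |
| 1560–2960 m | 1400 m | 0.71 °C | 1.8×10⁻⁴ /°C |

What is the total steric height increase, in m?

0.84 × 270 × 2.7×10⁻⁴ = 0.061236 m
2.1×10⁻⁴ × 0.78 × 710 = 0.116298 m
980–1560 m: 0.21 × 1.8×10⁻⁴ × 580 = 0.021924 m
1560–2960 m: 1400 × 0.71 × 1.8×10⁻⁴ = 0.17892 m
Δh = 0.061236 + 0.116298 + 0.021924 + 0.17892 = 0.378378 m

Δh = 0.378 m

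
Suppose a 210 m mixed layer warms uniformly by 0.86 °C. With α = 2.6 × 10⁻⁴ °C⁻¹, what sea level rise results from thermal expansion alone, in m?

about 0.0470 m

Δh = αΔT·H = 2.6×10⁻⁴ × 0.86 × 210 = 0.046956 m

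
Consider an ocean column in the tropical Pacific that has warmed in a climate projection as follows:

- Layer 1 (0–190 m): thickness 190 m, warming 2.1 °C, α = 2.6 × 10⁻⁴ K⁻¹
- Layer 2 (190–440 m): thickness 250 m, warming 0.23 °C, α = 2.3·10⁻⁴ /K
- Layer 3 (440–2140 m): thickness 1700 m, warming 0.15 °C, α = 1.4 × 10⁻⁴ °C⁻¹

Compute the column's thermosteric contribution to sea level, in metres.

Δh ≈ 0.153 m

0–190 m: 190 × 2.1 × 2.6×10⁻⁴ = 0.10374 m
190–440 m: 2.3×10⁻⁴ × 0.23 × 250 = 0.013225 m
Layer 3: 0.15 × 1700 × 1.4×10⁻⁴ = 0.03570 m
Δh = 0.10374 + 0.013225 + 0.03570 = 0.152665 m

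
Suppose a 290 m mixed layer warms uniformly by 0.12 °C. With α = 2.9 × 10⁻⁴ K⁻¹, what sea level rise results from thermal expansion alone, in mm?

Δh = αΔT·H = 2.9×10⁻⁴ × 0.12 × 290 = 0.010092 m

10.1 mm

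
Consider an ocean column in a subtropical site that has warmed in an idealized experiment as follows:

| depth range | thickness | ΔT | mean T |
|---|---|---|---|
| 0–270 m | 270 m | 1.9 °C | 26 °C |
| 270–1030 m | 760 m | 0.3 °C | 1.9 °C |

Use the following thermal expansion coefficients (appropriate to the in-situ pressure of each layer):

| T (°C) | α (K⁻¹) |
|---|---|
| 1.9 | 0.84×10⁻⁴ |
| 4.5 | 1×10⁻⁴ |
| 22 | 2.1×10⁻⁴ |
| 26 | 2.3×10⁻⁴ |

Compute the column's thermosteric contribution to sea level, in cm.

Layer 1 at 26 °C → α = 2.3×10⁻⁴ K⁻¹
Layer 2 at 1.9 °C → α = 0.84×10⁻⁴ K⁻¹
270 × 2.3×10⁻⁴ × 1.9 = 0.11799 m
Layer 2: 760 × 0.84×10⁻⁴ × 0.3 = 0.019152 m
Δh = 0.11799 + 0.019152 = 0.137142 m

Δh = 13.7 cm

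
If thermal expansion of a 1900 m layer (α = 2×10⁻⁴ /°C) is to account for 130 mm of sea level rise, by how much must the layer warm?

ΔT ≈ 0.34 °C

ΔT = Δh/(αH) = 0.13 / (2×10⁻⁴ × 1900) ≈ 0.3421 °C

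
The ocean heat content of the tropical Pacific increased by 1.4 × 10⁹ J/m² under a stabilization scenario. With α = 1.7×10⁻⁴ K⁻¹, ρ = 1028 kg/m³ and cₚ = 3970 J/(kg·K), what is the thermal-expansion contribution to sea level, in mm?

Δh ≈ 58 mm

Δh = αQ/(ρcₚ) = 1.7×10⁻⁴ × 1.4×10⁹ / (1028 × 3970) ≈ 0.058317 m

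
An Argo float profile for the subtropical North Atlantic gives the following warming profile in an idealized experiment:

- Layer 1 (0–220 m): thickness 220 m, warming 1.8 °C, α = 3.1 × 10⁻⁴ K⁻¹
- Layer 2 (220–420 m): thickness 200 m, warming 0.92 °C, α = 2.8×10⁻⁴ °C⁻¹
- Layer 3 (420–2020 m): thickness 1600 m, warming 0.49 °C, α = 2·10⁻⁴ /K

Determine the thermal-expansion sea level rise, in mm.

330 mm of thermosteric rise

0–220 m: 220 × 3.1×10⁻⁴ × 1.8 = 0.12276 m
0.92 × 200 × 2.8×10⁻⁴ = 0.05152 m
420–2020 m: 1600 × 0.49 × 2×10⁻⁴ = 0.15680 m
Δh = 0.12276 + 0.05152 + 0.15680 = 0.33108 m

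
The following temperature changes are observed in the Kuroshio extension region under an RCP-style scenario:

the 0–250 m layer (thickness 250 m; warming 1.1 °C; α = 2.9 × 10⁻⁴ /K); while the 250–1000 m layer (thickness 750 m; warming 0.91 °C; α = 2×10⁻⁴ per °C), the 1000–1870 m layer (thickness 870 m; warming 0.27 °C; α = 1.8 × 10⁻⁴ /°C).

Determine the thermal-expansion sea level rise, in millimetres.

Layer 1: 2.9×10⁻⁴ × 1.1 × 250 = 0.07975 m
750 × 0.91 × 2×10⁻⁴ = 0.13650 m
870 × 0.27 × 1.8×10⁻⁴ = 0.042282 m
Δh = 0.07975 + 0.13650 + 0.042282 = 0.258532 m ≈ 259 mm

259 mm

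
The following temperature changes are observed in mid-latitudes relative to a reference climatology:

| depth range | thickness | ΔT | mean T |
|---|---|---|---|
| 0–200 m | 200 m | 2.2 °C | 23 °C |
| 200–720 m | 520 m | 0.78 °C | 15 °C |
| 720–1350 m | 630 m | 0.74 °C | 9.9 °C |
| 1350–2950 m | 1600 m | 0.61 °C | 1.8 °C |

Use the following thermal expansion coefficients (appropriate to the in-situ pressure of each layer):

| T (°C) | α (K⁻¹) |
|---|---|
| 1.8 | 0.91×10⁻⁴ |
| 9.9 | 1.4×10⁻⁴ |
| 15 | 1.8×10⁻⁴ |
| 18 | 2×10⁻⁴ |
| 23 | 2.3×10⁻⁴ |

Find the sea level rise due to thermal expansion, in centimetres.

33 cm

Layer 1 at 23 °C → α = 2.3×10⁻⁴ K⁻¹
Layer 2 at 15 °C → α = 1.8×10⁻⁴ K⁻¹
Layer 3 at 9.9 °C → α = 1.4×10⁻⁴ K⁻¹
Layer 4 at 1.8 °C → α = 0.91×10⁻⁴ K⁻¹
2.2 × 2.3×10⁻⁴ × 200 = 0.10120 m
200–720 m: 0.78 × 1.8×10⁻⁴ × 520 = 0.073008 m
630 × 1.4×10⁻⁴ × 0.74 = 0.065268 m
Layer 4: 0.91×10⁻⁴ × 1600 × 0.61 = 0.088816 m
Δh = 0.10120 + 0.073008 + 0.065268 + 0.088816 = 0.328292 m ≈ 33 cm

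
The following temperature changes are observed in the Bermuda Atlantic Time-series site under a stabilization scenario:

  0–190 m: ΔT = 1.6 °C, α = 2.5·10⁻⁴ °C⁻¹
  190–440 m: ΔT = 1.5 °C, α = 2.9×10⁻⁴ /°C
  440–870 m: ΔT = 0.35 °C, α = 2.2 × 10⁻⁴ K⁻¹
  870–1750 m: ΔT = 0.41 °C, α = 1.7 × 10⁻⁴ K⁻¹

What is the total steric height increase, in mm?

279 mm

Layer 1: 190 × 2.5×10⁻⁴ × 1.6 = 0.07600 m
190–440 m: 250 × 2.9×10⁻⁴ × 1.5 = 0.10875 m
440–870 m: 430 × 0.35 × 2.2×10⁻⁴ = 0.03311 m
Layer 4: 1.7×10⁻⁴ × 880 × 0.41 = 0.061336 m
Δh = 0.07600 + 0.10875 + 0.03311 + 0.061336 = 0.279196 m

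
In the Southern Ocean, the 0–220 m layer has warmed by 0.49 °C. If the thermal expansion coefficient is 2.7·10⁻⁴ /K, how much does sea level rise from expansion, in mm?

29 mm

Δh = αΔT·H = 2.7×10⁻⁴ × 0.49 × 220 = 0.029106 m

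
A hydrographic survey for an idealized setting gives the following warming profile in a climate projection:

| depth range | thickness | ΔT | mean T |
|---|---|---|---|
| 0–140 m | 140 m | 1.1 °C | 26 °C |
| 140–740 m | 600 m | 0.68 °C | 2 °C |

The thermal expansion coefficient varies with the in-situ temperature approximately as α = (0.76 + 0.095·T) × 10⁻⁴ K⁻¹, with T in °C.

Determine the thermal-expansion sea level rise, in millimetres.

88.5 mm of thermosteric rise

Layer 1: α = (0.76 + 0.095×26)×10⁻⁴ = 3.23×10⁻⁴ K⁻¹
Layer 2: α = (0.76 + 0.095×2)×10⁻⁴ = 0.95×10⁻⁴ K⁻¹
Layer 1: 3.23×10⁻⁴ × 1.1 × 140 = 0.049742 m
Layer 2: 0.68 × 0.95×10⁻⁴ × 600 = 0.03876 m
Δh = 0.049742 + 0.03876 = 0.088502 m ≈ 88.5 mm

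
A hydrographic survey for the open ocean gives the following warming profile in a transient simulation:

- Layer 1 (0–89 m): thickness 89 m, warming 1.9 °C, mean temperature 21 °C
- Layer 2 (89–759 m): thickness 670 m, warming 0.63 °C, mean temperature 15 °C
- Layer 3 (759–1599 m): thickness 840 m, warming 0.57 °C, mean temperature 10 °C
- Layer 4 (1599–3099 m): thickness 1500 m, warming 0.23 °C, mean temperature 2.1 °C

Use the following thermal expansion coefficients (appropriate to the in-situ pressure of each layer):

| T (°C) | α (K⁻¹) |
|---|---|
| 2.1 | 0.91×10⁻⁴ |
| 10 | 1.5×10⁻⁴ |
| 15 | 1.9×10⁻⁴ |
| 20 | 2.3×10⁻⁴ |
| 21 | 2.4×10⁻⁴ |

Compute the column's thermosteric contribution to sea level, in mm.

Layer 1 at 21 °C → α = 2.4×10⁻⁴ K⁻¹
Layer 2 at 15 °C → α = 1.9×10⁻⁴ K⁻¹
Layer 3 at 10 °C → α = 1.5×10⁻⁴ K⁻¹
Layer 4 at 2.1 °C → α = 0.91×10⁻⁴ K⁻¹
Layer 1: 1.9 × 89 × 2.4×10⁻⁴ = 0.040584 m
670 × 0.63 × 1.9×10⁻⁴ = 0.080199 m
1.5×10⁻⁴ × 840 × 0.57 = 0.07182 m
1599–3099 m: 0.91×10⁻⁴ × 0.23 × 1500 = 0.031395 m
Δh = 0.040584 + 0.080199 + 0.07182 + 0.031395 = 0.223998 m

about 224 mm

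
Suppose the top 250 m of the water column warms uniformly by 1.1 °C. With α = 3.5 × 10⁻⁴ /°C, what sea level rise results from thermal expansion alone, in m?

Δh = 0.0963 m

Δh = αΔT·H = 3.5×10⁻⁴ × 1.1 × 250 = 0.09625 m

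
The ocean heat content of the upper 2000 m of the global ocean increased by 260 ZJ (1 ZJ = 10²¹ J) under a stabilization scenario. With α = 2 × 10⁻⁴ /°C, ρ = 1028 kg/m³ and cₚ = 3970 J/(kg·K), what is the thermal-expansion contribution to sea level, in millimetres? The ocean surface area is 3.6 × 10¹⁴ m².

35 mm of thermosteric rise

Per unit area: Q = 260×10²¹ / (3.6×10¹⁴) ≈ 7.222×10⁸ J/m²
Δh = αQ/(ρcₚ) = 2×10⁻⁴ × 7.222×10⁸ / (1028 × 3970) ≈ 0.035392 m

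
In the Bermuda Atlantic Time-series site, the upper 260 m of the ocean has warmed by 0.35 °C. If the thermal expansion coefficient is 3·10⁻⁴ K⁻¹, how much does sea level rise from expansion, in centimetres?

Δh ≈ 2.7 cm

Δh = αΔT·H = 3×10⁻⁴ × 0.35 × 260 = 0.02730 m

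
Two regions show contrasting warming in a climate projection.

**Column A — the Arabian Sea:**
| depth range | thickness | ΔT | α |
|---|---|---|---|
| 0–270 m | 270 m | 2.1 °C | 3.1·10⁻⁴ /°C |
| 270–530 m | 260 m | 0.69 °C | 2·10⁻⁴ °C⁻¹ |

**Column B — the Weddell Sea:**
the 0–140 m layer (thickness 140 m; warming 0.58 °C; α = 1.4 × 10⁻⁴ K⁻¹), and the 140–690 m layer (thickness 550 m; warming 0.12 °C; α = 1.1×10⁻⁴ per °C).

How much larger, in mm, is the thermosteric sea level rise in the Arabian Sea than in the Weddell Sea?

Δh_A − Δh_B ≈ 190 mm

A 0–270 m: 2.1 × 3.1×10⁻⁴ × 270 = 0.17577 m
A 2×10⁻⁴ × 260 × 0.69 = 0.03588 m
A total: 0.21165 m
B Layer 1: 140 × 0.58 × 1.4×10⁻⁴ = 0.011368 m
B Layer 2: 1.1×10⁻⁴ × 0.12 × 550 = 0.00726 m
B total: 0.018628 m
Difference: 0.21165 − 0.018628 = 0.193022 m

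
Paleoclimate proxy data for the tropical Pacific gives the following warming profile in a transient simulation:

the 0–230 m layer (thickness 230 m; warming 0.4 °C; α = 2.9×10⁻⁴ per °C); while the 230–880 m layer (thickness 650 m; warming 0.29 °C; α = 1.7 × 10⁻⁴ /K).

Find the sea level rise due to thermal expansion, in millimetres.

59 mm

230 × 0.4 × 2.9×10⁻⁴ = 0.02668 m
650 × 0.29 × 1.7×10⁻⁴ = 0.032045 m
Δh = 0.02668 + 0.032045 = 0.058725 m ≈ 59 mm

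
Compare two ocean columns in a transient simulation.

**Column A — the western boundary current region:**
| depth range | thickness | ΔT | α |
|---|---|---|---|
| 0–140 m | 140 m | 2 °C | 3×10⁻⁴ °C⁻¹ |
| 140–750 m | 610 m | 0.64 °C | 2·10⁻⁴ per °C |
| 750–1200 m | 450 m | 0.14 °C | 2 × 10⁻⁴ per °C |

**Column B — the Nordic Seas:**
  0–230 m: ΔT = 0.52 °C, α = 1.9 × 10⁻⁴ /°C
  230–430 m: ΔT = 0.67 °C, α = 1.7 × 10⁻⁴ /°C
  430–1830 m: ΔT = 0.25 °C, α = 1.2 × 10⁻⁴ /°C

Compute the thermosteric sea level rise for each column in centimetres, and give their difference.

Δh_A ≈ 17.5 cm, Δh_B ≈ 8.75 cm; difference ≈ 8.72 cm

A 3×10⁻⁴ × 140 × 2 = 0.08400 m
A 140–750 m: 0.64 × 2×10⁻⁴ × 610 = 0.07808 m
A 2×10⁻⁴ × 0.14 × 450 = 0.01260 m
A total: 0.17468 m
B Layer 1: 230 × 0.52 × 1.9×10⁻⁴ = 0.022724 m
B 0.67 × 200 × 1.7×10⁻⁴ = 0.02278 m
B Layer 3: 0.25 × 1400 × 1.2×10⁻⁴ = 0.04200 m
B total: 0.087504 m
Difference: 0.17468 − 0.087504 = 0.087176 m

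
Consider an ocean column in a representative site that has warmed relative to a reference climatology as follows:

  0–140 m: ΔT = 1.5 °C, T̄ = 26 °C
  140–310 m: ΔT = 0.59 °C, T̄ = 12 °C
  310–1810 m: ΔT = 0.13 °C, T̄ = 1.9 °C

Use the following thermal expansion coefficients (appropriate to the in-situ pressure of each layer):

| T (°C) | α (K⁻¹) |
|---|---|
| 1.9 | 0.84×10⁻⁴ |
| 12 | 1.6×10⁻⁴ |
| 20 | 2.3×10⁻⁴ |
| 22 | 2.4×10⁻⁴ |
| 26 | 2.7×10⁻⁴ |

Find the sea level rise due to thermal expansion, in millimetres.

89.1 mm of thermosteric rise

Layer 1 at 26 °C → α = 2.7×10⁻⁴ K⁻¹
Layer 2 at 12 °C → α = 1.6×10⁻⁴ K⁻¹
Layer 3 at 1.9 °C → α = 0.84×10⁻⁴ K⁻¹
0–140 m: 2.7×10⁻⁴ × 1.5 × 140 = 0.05670 m
140–310 m: 170 × 0.59 × 1.6×10⁻⁴ = 0.016048 m
310–1810 m: 1500 × 0.84×10⁻⁴ × 0.13 = 0.01638 m
Δh = 0.05670 + 0.016048 + 0.01638 = 0.089128 m ≈ 89.1 mm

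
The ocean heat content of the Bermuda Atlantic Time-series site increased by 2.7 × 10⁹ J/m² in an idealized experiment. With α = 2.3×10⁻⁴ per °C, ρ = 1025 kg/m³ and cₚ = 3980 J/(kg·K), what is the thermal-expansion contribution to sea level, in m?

0.152 m of thermosteric rise

Δh = αQ/(ρcₚ) = 2.3×10⁻⁴ × 2.7×10⁹ / (1025 × 3980) ≈ 0.15222 m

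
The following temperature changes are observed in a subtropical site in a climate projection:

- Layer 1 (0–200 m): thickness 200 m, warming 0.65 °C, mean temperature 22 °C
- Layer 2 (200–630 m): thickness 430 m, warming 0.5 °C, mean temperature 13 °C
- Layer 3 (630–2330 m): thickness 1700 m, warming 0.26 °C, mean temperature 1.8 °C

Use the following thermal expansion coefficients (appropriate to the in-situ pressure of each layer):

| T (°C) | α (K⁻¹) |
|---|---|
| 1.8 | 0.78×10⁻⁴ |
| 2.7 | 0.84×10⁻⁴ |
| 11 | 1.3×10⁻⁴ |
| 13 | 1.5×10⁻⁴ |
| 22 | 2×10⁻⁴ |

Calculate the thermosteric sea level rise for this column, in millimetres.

93 mm

Layer 1 at 22 °C → α = 2×10⁻⁴ K⁻¹
Layer 2 at 13 °C → α = 1.5×10⁻⁴ K⁻¹
Layer 3 at 1.8 °C → α = 0.78×10⁻⁴ K⁻¹
Layer 1: 200 × 2×10⁻⁴ × 0.65 = 0.02600 m
Layer 2: 430 × 1.5×10⁻⁴ × 0.5 = 0.03225 m
630–2330 m: 0.78×10⁻⁴ × 0.26 × 1700 = 0.034476 m
Δh = 0.02600 + 0.03225 + 0.034476 = 0.092726 m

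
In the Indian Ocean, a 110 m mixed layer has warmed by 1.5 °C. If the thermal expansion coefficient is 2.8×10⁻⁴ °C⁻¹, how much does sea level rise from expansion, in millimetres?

Δh = αΔT·H = 2.8×10⁻⁴ × 1.5 × 110 = 0.04620 m

Δh = 46 mm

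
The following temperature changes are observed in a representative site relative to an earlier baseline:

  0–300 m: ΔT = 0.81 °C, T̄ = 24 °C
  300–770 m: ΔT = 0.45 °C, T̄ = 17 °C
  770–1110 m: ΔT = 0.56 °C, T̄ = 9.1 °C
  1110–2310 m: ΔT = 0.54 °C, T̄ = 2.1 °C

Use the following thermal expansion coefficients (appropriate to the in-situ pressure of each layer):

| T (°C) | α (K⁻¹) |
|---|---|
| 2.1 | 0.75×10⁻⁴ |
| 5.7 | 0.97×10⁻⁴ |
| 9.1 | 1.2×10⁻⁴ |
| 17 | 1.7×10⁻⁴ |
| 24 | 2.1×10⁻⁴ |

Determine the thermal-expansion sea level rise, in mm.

Layer 1 at 24 °C → α = 2.1×10⁻⁴ K⁻¹
Layer 2 at 17 °C → α = 1.7×10⁻⁴ K⁻¹
Layer 3 at 9.1 °C → α = 1.2×10⁻⁴ K⁻¹
Layer 4 at 2.1 °C → α = 0.75×10⁻⁴ K⁻¹
2.1×10⁻⁴ × 0.81 × 300 = 0.05103 m
Layer 2: 0.45 × 1.7×10⁻⁴ × 470 = 0.035955 m
770–1110 m: 0.56 × 1.2×10⁻⁴ × 340 = 0.022848 m
0.54 × 1200 × 0.75×10⁻⁴ = 0.04860 m
Δh = 0.05103 + 0.035955 + 0.022848 + 0.04860 = 0.158433 m ≈ 158 mm

Δh ≈ 158 mm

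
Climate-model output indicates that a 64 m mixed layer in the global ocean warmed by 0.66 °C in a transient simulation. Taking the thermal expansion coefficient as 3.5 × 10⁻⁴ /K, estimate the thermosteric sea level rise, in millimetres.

Δh = 14.8 mm

Δh = αΔT·H = 3.5×10⁻⁴ × 0.66 × 64 = 0.014784 m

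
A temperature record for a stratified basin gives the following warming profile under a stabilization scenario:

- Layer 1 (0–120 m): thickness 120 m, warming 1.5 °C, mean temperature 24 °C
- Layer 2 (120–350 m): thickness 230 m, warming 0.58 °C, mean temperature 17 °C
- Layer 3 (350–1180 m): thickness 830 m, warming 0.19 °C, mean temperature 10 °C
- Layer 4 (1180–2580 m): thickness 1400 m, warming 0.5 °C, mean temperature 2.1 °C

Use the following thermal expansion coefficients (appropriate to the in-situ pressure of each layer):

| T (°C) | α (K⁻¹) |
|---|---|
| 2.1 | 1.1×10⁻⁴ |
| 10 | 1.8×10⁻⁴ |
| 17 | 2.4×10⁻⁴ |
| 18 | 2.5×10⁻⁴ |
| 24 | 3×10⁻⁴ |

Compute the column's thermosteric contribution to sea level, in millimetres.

Layer 1 at 24 °C → α = 3×10⁻⁴ K⁻¹
Layer 2 at 17 °C → α = 2.4×10⁻⁴ K⁻¹
Layer 3 at 10 °C → α = 1.8×10⁻⁴ K⁻¹
Layer 4 at 2.1 °C → α = 1.1×10⁻⁴ K⁻¹
0–120 m: 1.5 × 3×10⁻⁴ × 120 = 0.05400 m
120–350 m: 2.4×10⁻⁴ × 230 × 0.58 = 0.032016 m
Layer 3: 0.19 × 830 × 1.8×10⁻⁴ = 0.028386 m
Layer 4: 1400 × 1.1×10⁻⁴ × 0.5 = 0.07700 m
Δh = 0.05400 + 0.032016 + 0.028386 + 0.07700 = 0.191402 m

about 191 mm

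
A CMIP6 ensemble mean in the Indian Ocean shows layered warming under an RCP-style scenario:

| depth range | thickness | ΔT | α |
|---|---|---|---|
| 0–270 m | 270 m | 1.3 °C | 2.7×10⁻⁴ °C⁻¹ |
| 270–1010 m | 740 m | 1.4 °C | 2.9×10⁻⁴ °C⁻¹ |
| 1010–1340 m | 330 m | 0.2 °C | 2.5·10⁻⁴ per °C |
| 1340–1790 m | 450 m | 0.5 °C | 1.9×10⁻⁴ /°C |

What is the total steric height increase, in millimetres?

Layer 1: 270 × 2.7×10⁻⁴ × 1.3 = 0.09477 m
Layer 2: 1.4 × 740 × 2.9×10⁻⁴ = 0.30044 m
Layer 3: 0.2 × 330 × 2.5×10⁻⁴ = 0.01650 m
Layer 4: 1.9×10⁻⁴ × 450 × 0.5 = 0.04275 m
Δh = 0.09477 + 0.30044 + 0.01650 + 0.04275 = 0.45446 m ≈ 454 mm

454 mm of thermosteric rise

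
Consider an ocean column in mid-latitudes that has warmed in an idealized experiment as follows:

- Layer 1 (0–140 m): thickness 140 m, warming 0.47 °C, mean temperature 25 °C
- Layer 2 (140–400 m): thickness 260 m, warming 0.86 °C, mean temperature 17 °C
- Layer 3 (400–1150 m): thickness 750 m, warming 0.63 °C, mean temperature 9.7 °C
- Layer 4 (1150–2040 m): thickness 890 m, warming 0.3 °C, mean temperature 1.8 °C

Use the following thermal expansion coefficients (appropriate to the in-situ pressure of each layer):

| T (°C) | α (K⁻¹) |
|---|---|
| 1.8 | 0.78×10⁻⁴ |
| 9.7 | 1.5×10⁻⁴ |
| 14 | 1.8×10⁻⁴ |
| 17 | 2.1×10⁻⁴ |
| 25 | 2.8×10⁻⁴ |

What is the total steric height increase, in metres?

Layer 1 at 25 °C → α = 2.8×10⁻⁴ K⁻¹
Layer 2 at 17 °C → α = 2.1×10⁻⁴ K⁻¹
Layer 3 at 9.7 °C → α = 1.5×10⁻⁴ K⁻¹
Layer 4 at 1.8 °C → α = 0.78×10⁻⁴ K⁻¹
Layer 1: 0.47 × 2.8×10⁻⁴ × 140 = 0.018424 m
260 × 0.86 × 2.1×10⁻⁴ = 0.046956 m
Layer 3: 750 × 0.63 × 1.5×10⁻⁴ = 0.070875 m
0.78×10⁻⁴ × 0.3 × 890 = 0.020826 m
Δh = 0.018424 + 0.046956 + 0.070875 + 0.020826 = 0.157081 m

0.16 m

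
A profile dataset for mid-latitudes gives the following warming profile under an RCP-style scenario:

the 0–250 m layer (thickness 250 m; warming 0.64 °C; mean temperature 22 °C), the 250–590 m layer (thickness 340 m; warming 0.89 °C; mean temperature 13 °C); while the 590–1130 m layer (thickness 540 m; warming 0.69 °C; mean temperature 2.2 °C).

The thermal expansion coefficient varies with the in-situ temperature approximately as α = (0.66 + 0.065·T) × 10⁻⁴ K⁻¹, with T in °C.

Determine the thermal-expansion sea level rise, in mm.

Layer 1: α = (0.66 + 0.065×22)×10⁻⁴ = 2.09×10⁻⁴ K⁻¹
Layer 2: α = (0.66 + 0.065×13)×10⁻⁴ = 1.505×10⁻⁴ K⁻¹
Layer 3: α = (0.66 + 0.065×2.2)×10⁻⁴ = 0.803×10⁻⁴ K⁻¹
0–250 m: 2.09×10⁻⁴ × 250 × 0.64 = 0.03344 m
340 × 1.505×10⁻⁴ × 0.89 = 0.0455413 m
590–1130 m: 540 × 0.803×10⁻⁴ × 0.69 = 0.02991978 m
Δh = 0.03344 + 0.0455413 + 0.02991978 = 0.10890108 m

110 mm of thermosteric rise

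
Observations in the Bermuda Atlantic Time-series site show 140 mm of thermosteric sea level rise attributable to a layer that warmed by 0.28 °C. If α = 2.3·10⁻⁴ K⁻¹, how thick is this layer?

H = Δh/(αΔT) = 0.14 / (2.3×10⁻⁴ × 0.28) ≈ 2174 m

about 2200 m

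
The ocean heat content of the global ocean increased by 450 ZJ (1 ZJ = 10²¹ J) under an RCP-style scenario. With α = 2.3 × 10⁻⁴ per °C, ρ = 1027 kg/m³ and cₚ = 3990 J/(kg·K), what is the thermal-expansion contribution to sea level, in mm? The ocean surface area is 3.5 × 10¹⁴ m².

Per unit area: Q = 450×10²¹ / (3.5×10¹⁴) ≈ 1.286×10⁹ J/m²
Δh = αQ/(ρcₚ) = 2.3×10⁻⁴ × 1.286×10⁹ / (1027 × 3990) ≈ 0.072181 m

about 72.2 mm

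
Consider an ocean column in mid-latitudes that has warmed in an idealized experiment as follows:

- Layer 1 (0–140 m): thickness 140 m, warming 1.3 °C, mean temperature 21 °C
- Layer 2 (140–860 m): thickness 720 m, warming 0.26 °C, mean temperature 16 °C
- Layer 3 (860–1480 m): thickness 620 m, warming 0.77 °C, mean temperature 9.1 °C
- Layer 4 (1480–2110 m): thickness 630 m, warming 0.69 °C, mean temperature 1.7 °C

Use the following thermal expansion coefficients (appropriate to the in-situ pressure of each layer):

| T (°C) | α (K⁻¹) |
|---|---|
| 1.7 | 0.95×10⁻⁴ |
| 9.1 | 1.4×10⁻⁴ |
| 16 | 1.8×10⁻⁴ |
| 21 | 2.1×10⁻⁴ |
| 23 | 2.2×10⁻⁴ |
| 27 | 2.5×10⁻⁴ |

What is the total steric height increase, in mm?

180 mm of thermosteric rise

Layer 1 at 21 °C → α = 2.1×10⁻⁴ K⁻¹
Layer 2 at 16 °C → α = 1.8×10⁻⁴ K⁻¹
Layer 3 at 9.1 °C → α = 1.4×10⁻⁴ K⁻¹
Layer 4 at 1.7 °C → α = 0.95×10⁻⁴ K⁻¹
0–140 m: 2.1×10⁻⁴ × 140 × 1.3 = 0.03822 m
1.8×10⁻⁴ × 0.26 × 720 = 0.033696 m
Layer 3: 0.77 × 620 × 1.4×10⁻⁴ = 0.066836 m
1480–2110 m: 0.69 × 0.95×10⁻⁴ × 630 = 0.0412965 m
Δh = 0.03822 + 0.033696 + 0.066836 + 0.0412965 = 0.1800485 m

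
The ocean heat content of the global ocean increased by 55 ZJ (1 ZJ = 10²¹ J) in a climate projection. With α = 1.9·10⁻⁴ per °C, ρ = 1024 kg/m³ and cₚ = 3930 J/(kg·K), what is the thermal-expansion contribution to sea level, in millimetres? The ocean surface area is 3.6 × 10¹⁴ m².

Per unit area: Q = 55×10²¹ / (3.6×10¹⁴) ≈ 1.528×10⁸ J/m²
Δh = αQ/(ρcₚ) = 1.9×10⁻⁴ × 1.528×10⁸ / (1024 × 3930) ≈ 0.0072141 m

7.2 mm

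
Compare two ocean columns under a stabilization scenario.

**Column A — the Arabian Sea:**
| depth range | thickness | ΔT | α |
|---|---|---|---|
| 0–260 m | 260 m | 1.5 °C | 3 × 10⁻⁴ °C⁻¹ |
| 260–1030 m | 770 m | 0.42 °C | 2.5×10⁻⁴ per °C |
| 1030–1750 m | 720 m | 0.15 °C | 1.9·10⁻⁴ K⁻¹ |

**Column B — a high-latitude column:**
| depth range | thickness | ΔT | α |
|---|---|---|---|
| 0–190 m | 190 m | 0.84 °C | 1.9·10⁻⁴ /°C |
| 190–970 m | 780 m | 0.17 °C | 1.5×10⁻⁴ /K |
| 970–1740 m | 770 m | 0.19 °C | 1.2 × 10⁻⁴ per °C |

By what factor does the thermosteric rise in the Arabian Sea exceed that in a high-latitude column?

a factor of 3.22

A 260 × 3×10⁻⁴ × 1.5 = 0.11700 m
A 260–1030 m: 2.5×10⁻⁴ × 770 × 0.42 = 0.08085 m
A 1030–1750 m: 1.9×10⁻⁴ × 0.15 × 720 = 0.02052 m
A total: 0.21837 m
B 0–190 m: 190 × 1.9×10⁻⁴ × 0.84 = 0.030324 m
B 190–970 m: 780 × 1.5×10⁻⁴ × 0.17 = 0.01989 m
B 970–1740 m: 1.2×10⁻⁴ × 770 × 0.19 = 0.017556 m
B total: 0.06777 m
Ratio: 0.21837 / 0.06777 ≈ 3.222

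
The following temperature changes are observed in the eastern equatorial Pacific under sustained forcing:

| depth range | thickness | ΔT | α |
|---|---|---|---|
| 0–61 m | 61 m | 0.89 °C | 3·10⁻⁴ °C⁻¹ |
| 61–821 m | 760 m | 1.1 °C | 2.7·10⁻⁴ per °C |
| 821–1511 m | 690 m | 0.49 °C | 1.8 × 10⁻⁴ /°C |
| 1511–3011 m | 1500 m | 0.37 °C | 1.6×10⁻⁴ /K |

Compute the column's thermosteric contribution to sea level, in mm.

Δh ≈ 390 mm

0.89 × 3×10⁻⁴ × 61 = 0.016287 m
Layer 2: 760 × 1.1 × 2.7×10⁻⁴ = 0.22572 m
821–1511 m: 0.49 × 690 × 1.8×10⁻⁴ = 0.060858 m
1511–3011 m: 0.37 × 1.6×10⁻⁴ × 1500 = 0.08880 m
Δh = 0.016287 + 0.22572 + 0.060858 + 0.08880 = 0.391665 m ≈ 390 mm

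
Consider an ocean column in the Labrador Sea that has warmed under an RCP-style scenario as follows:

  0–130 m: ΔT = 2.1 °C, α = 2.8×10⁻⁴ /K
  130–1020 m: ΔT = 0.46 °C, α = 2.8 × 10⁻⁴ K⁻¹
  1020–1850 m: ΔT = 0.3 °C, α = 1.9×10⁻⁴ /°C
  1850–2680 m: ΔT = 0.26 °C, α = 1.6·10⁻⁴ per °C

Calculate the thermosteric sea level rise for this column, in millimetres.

Layer 1: 2.8×10⁻⁴ × 130 × 2.1 = 0.07644 m
890 × 2.8×10⁻⁴ × 0.46 = 0.114632 m
Layer 3: 1.9×10⁻⁴ × 830 × 0.3 = 0.04731 m
Layer 4: 0.26 × 830 × 1.6×10⁻⁴ = 0.034528 m
Δh = 0.07644 + 0.114632 + 0.04731 + 0.034528 = 0.27291 m

Δh ≈ 270 mm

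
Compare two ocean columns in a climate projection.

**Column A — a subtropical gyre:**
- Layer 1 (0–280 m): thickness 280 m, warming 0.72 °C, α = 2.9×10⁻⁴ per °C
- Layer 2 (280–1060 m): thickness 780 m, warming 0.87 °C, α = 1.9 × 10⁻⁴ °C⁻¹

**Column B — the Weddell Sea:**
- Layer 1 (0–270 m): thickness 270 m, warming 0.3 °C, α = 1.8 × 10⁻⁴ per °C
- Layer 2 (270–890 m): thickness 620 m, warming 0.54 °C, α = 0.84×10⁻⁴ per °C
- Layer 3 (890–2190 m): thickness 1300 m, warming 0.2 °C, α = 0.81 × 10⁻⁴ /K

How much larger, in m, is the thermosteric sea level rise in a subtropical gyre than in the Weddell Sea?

A 2.9×10⁻⁴ × 0.72 × 280 = 0.058464 m
A 780 × 1.9×10⁻⁴ × 0.87 = 0.128934 m
A total: 0.187398 m
B 0–270 m: 270 × 1.8×10⁻⁴ × 0.3 = 0.01458 m
B 270–890 m: 0.84×10⁻⁴ × 0.54 × 620 = 0.0281232 m
B 0.81×10⁻⁴ × 0.2 × 1300 = 0.02106 m
B total: 0.0637632 m
Difference: 0.187398 − 0.0637632 = 0.1236348 m

0.124 m larger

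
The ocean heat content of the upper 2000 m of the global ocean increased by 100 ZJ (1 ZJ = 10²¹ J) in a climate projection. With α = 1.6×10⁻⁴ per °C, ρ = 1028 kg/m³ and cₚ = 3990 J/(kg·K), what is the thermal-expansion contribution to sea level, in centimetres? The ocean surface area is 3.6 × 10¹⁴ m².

Per unit area: Q = 100×10²¹ / (3.6×10¹⁴) ≈ 2.778×10⁸ J/m²
Δh = αQ/(ρcₚ) = 1.6×10⁻⁴ × 2.778×10⁸ / (1028 × 3990) ≈ 0.010836 m

about 1.08 cm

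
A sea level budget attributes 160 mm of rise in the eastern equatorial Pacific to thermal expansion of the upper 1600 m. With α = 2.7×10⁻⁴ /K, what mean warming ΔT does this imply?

0.37 °C

ΔT = Δh/(αH) = 0.16 / (2.7×10⁻⁴ × 1600) ≈ 0.3704 °C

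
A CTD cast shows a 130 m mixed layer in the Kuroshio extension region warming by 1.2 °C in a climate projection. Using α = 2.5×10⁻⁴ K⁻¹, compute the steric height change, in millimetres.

Δh = αΔT·H = 2.5×10⁻⁴ × 1.2 × 130 = 0.03900 m

about 39.0 mm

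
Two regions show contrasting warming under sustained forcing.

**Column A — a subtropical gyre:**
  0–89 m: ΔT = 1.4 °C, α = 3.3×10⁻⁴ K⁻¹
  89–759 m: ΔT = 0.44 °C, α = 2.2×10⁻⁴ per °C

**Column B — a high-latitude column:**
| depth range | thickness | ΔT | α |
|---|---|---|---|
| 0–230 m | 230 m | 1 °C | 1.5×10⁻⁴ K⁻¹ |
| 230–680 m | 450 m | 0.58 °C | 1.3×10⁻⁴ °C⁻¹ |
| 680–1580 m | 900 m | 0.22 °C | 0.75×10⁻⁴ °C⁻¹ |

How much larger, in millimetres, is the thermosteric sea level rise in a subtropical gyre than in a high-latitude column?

23 mm

A 0–89 m: 1.4 × 3.3×10⁻⁴ × 89 = 0.041118 m
A 89–759 m: 2.2×10⁻⁴ × 0.44 × 670 = 0.064856 m
A total: 0.105974 m
B Layer 1: 230 × 1.5×10⁻⁴ × 1 = 0.03450 m
B 230–680 m: 450 × 1.3×10⁻⁴ × 0.58 = 0.03393 m
B Layer 3: 0.75×10⁻⁴ × 0.22 × 900 = 0.01485 m
B total: 0.08328 m
Difference: 0.105974 − 0.08328 = 0.022694 m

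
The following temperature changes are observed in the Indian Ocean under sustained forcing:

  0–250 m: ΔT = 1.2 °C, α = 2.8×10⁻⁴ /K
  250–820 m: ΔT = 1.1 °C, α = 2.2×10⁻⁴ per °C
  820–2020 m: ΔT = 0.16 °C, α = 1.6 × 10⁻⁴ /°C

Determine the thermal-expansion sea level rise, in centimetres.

1.2 × 250 × 2.8×10⁻⁴ = 0.08400 m
2.2×10⁻⁴ × 1.1 × 570 = 0.13794 m
Layer 3: 0.16 × 1200 × 1.6×10⁻⁴ = 0.03072 m
Δh = 0.08400 + 0.13794 + 0.03072 = 0.25266 m

about 25 cm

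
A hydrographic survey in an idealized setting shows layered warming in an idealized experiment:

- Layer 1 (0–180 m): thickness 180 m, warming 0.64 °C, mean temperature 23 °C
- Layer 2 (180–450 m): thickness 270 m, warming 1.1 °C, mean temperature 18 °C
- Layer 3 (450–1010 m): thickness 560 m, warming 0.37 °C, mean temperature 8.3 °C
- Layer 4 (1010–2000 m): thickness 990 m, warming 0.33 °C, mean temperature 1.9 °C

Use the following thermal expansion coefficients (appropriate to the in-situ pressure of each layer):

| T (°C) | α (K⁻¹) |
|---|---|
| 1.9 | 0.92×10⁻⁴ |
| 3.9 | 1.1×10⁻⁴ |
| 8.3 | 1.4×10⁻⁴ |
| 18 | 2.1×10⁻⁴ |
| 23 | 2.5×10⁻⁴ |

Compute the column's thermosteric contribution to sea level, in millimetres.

150 mm

Layer 1 at 23 °C → α = 2.5×10⁻⁴ K⁻¹
Layer 2 at 18 °C → α = 2.1×10⁻⁴ K⁻¹
Layer 3 at 8.3 °C → α = 1.4×10⁻⁴ K⁻¹
Layer 4 at 1.9 °C → α = 0.92×10⁻⁴ K⁻¹
180 × 2.5×10⁻⁴ × 0.64 = 0.02880 m
Layer 2: 2.1×10⁻⁴ × 1.1 × 270 = 0.06237 m
450–1010 m: 560 × 1.4×10⁻⁴ × 0.37 = 0.029008 m
Layer 4: 0.33 × 0.92×10⁻⁴ × 990 = 0.0300564 m
Δh = 0.02880 + 0.06237 + 0.029008 + 0.0300564 = 0.1502344 m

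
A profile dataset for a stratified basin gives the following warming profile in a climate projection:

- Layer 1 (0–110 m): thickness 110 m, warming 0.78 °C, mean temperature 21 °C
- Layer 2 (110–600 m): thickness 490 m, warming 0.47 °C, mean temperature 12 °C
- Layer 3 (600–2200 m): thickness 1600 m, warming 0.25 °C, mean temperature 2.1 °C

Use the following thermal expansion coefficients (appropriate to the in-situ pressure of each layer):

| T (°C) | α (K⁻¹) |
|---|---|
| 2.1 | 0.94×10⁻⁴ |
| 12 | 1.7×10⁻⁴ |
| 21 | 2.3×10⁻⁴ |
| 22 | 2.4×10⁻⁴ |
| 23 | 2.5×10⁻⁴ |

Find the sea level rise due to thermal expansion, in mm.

96.5 mm of thermosteric rise

Layer 1 at 21 °C → α = 2.3×10⁻⁴ K⁻¹
Layer 2 at 12 °C → α = 1.7×10⁻⁴ K⁻¹
Layer 3 at 2.1 °C → α = 0.94×10⁻⁴ K⁻¹
Layer 1: 110 × 2.3×10⁻⁴ × 0.78 = 0.019734 m
110–600 m: 490 × 0.47 × 1.7×10⁻⁴ = 0.039151 m
0.25 × 1600 × 0.94×10⁻⁴ = 0.03760 m
Δh = 0.019734 + 0.039151 + 0.03760 = 0.096485 m ≈ 96.5 mm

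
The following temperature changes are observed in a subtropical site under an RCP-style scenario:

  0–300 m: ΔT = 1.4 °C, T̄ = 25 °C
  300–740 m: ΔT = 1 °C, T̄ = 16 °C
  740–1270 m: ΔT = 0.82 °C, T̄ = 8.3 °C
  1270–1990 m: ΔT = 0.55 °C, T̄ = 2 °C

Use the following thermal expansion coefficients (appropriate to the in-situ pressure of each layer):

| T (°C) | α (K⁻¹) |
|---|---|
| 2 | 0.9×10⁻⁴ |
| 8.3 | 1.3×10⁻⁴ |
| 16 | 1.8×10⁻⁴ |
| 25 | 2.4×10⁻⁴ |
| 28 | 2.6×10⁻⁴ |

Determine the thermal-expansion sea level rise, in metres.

Δh ≈ 0.272 m

Layer 1 at 25 °C → α = 2.4×10⁻⁴ K⁻¹
Layer 2 at 16 °C → α = 1.8×10⁻⁴ K⁻¹
Layer 3 at 8.3 °C → α = 1.3×10⁻⁴ K⁻¹
Layer 4 at 2 °C → α = 0.9×10⁻⁴ K⁻¹
0–300 m: 300 × 2.4×10⁻⁴ × 1.4 = 0.10080 m
300–740 m: 1.8×10⁻⁴ × 440 × 1 = 0.07920 m
740–1270 m: 530 × 1.3×10⁻⁴ × 0.82 = 0.056498 m
720 × 0.9×10⁻⁴ × 0.55 = 0.03564 m
Δh = 0.10080 + 0.07920 + 0.056498 + 0.03564 = 0.272138 m ≈ 0.272 m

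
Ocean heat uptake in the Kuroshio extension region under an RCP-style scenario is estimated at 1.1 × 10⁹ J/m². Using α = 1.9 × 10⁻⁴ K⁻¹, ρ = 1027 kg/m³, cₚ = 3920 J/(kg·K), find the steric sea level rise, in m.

Δh = αQ/(ρcₚ) = 1.9×10⁻⁴ × 1.1×10⁹ / (1027 × 3920) ≈ 0.051915 m

Δh ≈ 0.052 m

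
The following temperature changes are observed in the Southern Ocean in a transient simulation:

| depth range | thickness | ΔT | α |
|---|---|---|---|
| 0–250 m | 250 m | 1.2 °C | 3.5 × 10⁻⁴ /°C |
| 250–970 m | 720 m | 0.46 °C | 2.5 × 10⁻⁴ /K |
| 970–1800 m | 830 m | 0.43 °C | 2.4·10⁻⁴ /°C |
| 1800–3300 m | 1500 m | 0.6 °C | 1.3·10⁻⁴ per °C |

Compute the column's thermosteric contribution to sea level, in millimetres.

Layer 1: 250 × 3.5×10⁻⁴ × 1.2 = 0.10500 m
Layer 2: 720 × 0.46 × 2.5×10⁻⁴ = 0.08280 m
830 × 0.43 × 2.4×10⁻⁴ = 0.085656 m
0.6 × 1500 × 1.3×10⁻⁴ = 0.11700 m
Δh = 0.10500 + 0.08280 + 0.085656 + 0.11700 = 0.390456 m ≈ 390 mm

390 mm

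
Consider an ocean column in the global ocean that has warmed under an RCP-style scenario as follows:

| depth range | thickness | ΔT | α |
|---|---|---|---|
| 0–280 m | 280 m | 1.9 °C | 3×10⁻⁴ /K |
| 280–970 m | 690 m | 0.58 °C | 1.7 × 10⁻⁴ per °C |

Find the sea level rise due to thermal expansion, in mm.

Δh ≈ 230 mm

Layer 1: 280 × 1.9 × 3×10⁻⁴ = 0.15960 m
1.7×10⁻⁴ × 0.58 × 690 = 0.068034 m
Δh = 0.15960 + 0.068034 = 0.227634 m ≈ 230 mm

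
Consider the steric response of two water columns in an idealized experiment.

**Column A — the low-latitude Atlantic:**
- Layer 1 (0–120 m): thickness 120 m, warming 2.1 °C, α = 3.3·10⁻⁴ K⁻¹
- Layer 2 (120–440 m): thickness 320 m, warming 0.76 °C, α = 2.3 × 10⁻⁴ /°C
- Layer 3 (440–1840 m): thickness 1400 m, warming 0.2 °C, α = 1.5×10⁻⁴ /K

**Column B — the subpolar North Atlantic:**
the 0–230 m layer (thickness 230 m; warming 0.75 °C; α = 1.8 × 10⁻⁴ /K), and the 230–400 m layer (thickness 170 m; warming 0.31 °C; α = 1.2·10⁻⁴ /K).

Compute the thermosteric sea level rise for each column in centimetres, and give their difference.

A Layer 1: 120 × 3.3×10⁻⁴ × 2.1 = 0.08316 m
A Layer 2: 2.3×10⁻⁴ × 0.76 × 320 = 0.055936 m
A 440–1840 m: 1400 × 1.5×10⁻⁴ × 0.2 = 0.04200 m
A total: 0.181096 m
B 0–230 m: 230 × 1.8×10⁻⁴ × 0.75 = 0.03105 m
B Layer 2: 0.31 × 170 × 1.2×10⁻⁴ = 0.006324 m
B total: 0.037374 m
Difference: 0.181096 − 0.037374 = 0.143722 m

A: 18.1 cm; B: 3.74 cm; difference 14.4 cm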